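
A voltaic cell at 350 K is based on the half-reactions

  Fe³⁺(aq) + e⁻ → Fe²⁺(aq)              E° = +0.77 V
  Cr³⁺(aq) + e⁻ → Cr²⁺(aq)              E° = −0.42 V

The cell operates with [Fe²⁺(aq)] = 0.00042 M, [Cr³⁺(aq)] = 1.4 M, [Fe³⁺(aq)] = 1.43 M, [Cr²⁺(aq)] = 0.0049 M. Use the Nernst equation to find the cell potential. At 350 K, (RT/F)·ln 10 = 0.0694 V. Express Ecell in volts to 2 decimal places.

+1.26 V

Since E°(Fe³⁺/Fe²⁺) > E°(Cr³⁺/Cr²⁺), Fe³⁺/Fe²⁺ serves as the cathode.
E°cell = +0.77 − (−0.42) = +1.19 V, with n = 1 electron transferred.
Balancing gives Fe³⁺(aq) + Cr²⁺(aq) → Fe²⁺(aq) + Cr³⁺(aq); hence Q = ([Fe²⁺(aq)]·[Cr³⁺(aq)]) / ([Fe³⁺(aq)]·[Cr²⁺(aq)]) = 0.0839 (log Q = −1.076).
E = E° − (0.0694/n)·log Q = +1.19 − (0.0694/1)(−1.076) = +1.26 V.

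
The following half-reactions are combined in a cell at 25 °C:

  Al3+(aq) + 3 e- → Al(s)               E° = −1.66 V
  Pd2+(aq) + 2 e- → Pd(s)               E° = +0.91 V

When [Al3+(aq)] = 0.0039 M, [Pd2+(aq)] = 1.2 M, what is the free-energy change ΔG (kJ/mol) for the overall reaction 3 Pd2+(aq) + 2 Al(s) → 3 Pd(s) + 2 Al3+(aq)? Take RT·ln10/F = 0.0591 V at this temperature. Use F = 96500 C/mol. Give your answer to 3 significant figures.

With Pd²⁺/Pd reduced at the cathode, E°cell = +0.91 − (−1.66) = +2.57 V and n = 6.
Here Q = [Al3+(aq)]^2 / [Pd2+(aq)]^3 = 8.8×10^−6 (log Q = −5.055), giving E = +2.57 − (0.0591/6)·(−5.055) = +2.6198 V.
Then ΔG = −nFE = −6 × 96500 × +2.6198 J/mol = −1520 kJ/mol.

−1520 kJ/mol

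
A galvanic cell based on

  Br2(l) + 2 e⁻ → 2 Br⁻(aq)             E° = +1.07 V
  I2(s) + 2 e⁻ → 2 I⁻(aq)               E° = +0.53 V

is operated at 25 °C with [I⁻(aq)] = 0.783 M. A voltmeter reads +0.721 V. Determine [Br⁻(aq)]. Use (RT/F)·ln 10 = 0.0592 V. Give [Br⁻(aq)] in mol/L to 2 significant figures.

0.00069 M

Br₂/Br⁻ is the cathode (higher E°); E°cell = +1.07 − (+0.53) = +0.54 V with n = 2.
From the Nernst equation, log Q = n(E° − E)/0.0592 = 2·(+0.54 − (+0.721))/0.0592 = −6.115.
The balanced reaction is Br2(l) + 2 I⁻(aq) → 2 Br⁻(aq) + I2(s), so Q = [Br⁻(aq)]^2 / [I⁻(aq)]^2.
Substituting the known concentrations and solving, log [Br⁻(aq)] = −3.164 and [Br⁻(aq)] = 0.00069 M.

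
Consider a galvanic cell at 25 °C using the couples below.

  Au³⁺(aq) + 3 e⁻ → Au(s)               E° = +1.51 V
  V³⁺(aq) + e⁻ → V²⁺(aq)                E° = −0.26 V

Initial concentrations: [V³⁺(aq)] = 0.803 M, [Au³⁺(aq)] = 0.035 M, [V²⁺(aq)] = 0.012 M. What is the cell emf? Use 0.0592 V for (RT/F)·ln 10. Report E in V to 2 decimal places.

Au³⁺/Au is reduced (cathode, E° = +1.51 V) and V³⁺/V²⁺ is oxidized (anode).
The standard potential is +1.51 − (−0.26) = +1.77 V and the balanced reaction transfers n = 3 electrons.
The balanced reaction is Au³⁺(aq) + 3 V²⁺(aq) → Au(s) + 3 V³⁺(aq), so Q = [V³⁺(aq)]^3 / ([Au³⁺(aq)]·[V²⁺(aq)]^3) = 8.56×10^6 and log Q = 6.933.
Applying E = E° − (RT ln10/nF)·log Q gives +1.77 − (0.0592/3)(6.933) = +1.63 V.

+1.63 V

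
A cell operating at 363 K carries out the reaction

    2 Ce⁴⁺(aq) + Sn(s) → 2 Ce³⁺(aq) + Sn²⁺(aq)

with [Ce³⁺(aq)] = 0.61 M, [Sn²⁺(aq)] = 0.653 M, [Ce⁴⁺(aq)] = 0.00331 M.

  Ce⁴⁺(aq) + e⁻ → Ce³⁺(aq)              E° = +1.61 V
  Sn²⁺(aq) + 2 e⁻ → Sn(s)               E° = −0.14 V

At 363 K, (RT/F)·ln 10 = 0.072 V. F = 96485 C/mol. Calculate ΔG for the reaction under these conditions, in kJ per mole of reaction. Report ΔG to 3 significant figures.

E°cell = +1.61 − (−0.14) = +1.75 V; the balanced reaction transfers n = 2 electrons.
Q = ([Ce³⁺(aq)]^2·[Sn²⁺(aq)]) / [Ce⁴⁺(aq)]^2 = 2.22×10^4, so log Q = 4.346 and E = +1.75 − (0.072/2)(4.346) = +1.5935 V.
ΔG = −nFE = −(2)(96485)(+1.5935) J/mol = −307 kJ/mol.

−307 kJ/mol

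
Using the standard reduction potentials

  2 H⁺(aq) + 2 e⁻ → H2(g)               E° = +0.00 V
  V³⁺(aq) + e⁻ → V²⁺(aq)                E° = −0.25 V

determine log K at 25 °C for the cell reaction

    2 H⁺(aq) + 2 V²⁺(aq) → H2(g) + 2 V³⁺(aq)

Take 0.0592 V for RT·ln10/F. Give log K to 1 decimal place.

The 2H⁺/H₂ couple is reduced (cathode); E°cell = +0.00 − (−0.25) = +0.25 V with n = 2.
At equilibrium E = 0, so log K = nE°cell / 0.0592 = (2)(+0.25) / 0.0592 = 8.4.

log K = 8.4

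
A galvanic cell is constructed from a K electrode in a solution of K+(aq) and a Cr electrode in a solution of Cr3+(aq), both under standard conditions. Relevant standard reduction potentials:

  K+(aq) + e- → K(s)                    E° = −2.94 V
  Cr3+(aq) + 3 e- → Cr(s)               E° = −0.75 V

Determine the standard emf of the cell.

The Cr³⁺/Cr couple has the higher E°, so Cr ion is reduced (cathode) and K is oxidized (anode).
E°cell = E°(cathode) − E°(anode) = −0.75 − (−2.94) = +2.19 V.

+2.19 V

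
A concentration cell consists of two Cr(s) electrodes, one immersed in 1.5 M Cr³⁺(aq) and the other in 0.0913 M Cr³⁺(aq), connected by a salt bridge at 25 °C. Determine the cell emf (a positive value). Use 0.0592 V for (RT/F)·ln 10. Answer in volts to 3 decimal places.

0.024 V

For a concentration cell E°cell = 0, since both electrodes use the same couple.
The compartment with the higher Cr³⁺(aq) concentration (1.5 M) acts as the cathode; ions are reduced there and produced at the dilute (0.0913 M) anode.
With n = 3, Ecell = −(0.0592/3)·log([dilute]/[conc]) = −(0.0592/3)·log(0.0913/1.5) = +0.024 V.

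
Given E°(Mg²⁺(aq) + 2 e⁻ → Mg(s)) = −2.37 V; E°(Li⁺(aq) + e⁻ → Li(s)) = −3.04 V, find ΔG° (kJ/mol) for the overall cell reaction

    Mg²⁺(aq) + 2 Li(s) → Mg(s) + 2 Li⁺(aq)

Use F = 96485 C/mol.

−129 kJ/mol

In the reaction as written Mg²⁺(aq) is reduced, so the Mg²⁺/Mg couple is the cathode and Li⁺/Li is the anode.
E°cell = −2.37 − (−3.04) = +0.67 V; balancing electrons gives n = 2.
ΔG° = −nFE°cell = −(2)(96485)(+0.67) J/mol = −129 kJ/mol.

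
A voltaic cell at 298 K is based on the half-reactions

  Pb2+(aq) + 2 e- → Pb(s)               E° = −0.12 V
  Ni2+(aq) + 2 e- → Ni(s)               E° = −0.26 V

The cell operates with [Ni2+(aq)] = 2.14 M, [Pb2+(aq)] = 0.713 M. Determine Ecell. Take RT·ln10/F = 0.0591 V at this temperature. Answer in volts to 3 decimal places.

The Pb²⁺/Pb couple has the more positive E°, so it is the cathode; Ni²⁺/Ni is the anode.
The standard potential is −0.12 − (−0.26) = +0.14 V and the balanced reaction transfers n = 2 electrons.
Balancing gives Pb2+(aq) + Ni(s) → Pb(s) + Ni2+(aq); hence Q = [Ni2+(aq)] / [Pb2+(aq)] = 3 (log Q = 0.477).
Applying E = E° − (RT ln10/nF)·log Q gives +0.14 − (0.0591/2)(0.477) = +0.126 V.

+0.126 V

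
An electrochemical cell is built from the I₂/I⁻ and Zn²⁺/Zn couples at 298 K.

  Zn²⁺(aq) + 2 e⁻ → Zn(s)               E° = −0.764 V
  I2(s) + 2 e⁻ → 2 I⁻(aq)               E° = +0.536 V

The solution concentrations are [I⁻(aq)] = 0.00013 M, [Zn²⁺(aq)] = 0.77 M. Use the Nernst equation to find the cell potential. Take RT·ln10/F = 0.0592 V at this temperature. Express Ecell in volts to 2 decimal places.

+1.53 V

Since E°(I₂/I⁻) > E°(Zn²⁺/Zn), I₂/I⁻ serves as the cathode.
E°cell = E°cat − E°an = +0.536 − (−0.764) = +1.300 V; n = 2.
For the overall reaction I2(s) + Zn(s) → 2 I⁻(aq) + Zn²⁺(aq), Q = [I⁻(aq)]^2·[Zn²⁺(aq)] = 1.3×10^−8, giving log Q = −7.886.
By the Nernst equation, E = +1.300 − (0.0592/2)·(−7.886) = +1.53 V.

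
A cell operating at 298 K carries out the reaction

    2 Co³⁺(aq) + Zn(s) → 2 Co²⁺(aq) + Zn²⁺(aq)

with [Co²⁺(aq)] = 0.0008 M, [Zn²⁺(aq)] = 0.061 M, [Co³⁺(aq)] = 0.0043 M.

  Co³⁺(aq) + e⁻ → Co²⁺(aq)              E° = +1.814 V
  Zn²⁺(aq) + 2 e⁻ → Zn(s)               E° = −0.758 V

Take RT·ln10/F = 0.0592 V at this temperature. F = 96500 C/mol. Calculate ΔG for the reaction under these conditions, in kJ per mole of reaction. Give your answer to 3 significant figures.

−512 kJ/mol

With Co³⁺/Co²⁺ reduced at the cathode, E°cell = +1.814 − (−0.758) = +2.572 V and n = 2.
The reaction quotient is ([Co²⁺(aq)]^2·[Zn²⁺(aq)]) / [Co³⁺(aq)]^2 = 0.00211; by Nernst, E = +2.572 − (0.0592/2)(−2.675) = +2.6512 V.
Finally ΔG = −nFE = −(2)(96500 C/mol)(+2.6512 V) = −512 kJ/mol.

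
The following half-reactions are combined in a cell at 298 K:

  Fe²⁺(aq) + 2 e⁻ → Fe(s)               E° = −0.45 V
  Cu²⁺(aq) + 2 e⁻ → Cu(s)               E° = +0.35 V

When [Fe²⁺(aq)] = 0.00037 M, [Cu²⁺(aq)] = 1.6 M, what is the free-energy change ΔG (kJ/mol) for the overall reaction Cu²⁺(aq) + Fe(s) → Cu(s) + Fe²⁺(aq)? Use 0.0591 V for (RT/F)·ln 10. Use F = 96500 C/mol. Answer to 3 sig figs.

−175 kJ/mol

With Cu²⁺/Cu reduced at the cathode, E°cell = +0.35 − (−0.45) = +0.80 V and n = 2.
Here Q = [Fe²⁺(aq)] / [Cu²⁺(aq)] = 0.000231 (log Q = −3.636), giving E = +0.80 − (0.0591/2)·(−3.636) = +0.9074 V.
ΔG = −nFE = −(2)(96500)(+0.9074) J/mol = −175 kJ/mol.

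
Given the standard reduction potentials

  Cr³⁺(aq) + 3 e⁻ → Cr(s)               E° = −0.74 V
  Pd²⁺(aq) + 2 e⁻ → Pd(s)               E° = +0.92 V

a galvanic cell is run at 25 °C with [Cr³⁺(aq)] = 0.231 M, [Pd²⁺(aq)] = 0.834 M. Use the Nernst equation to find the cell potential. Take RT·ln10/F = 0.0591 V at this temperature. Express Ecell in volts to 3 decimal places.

The Pd²⁺/Pd couple has the more positive E°, so it is the cathode; Cr³⁺/Cr is the anode.
E°cell = +0.92 − (−0.74) = +1.66 V, with n = 6 electrons transferred.
For the overall reaction 3 Pd²⁺(aq) + 2 Cr(s) → 3 Pd(s) + 2 Cr³⁺(aq), Q = [Cr³⁺(aq)]^2 / [Pd²⁺(aq)]^3 = 0.092, giving log Q = −1.036.
By the Nernst equation, E = +1.66 − (0.0591/6)·(−1.036) = +1.670 V.

+1.670 V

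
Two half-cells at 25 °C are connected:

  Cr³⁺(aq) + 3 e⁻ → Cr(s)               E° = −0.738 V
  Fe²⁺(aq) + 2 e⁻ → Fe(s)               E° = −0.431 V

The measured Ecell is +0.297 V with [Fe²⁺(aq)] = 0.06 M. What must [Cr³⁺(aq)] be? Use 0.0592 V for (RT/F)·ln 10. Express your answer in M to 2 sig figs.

The Fe²⁺/Fe couple has the larger reduction potential, so it is the cathode: E°cell = −0.431 − (−0.738) = +0.307 V and n = 6.
From the Nernst equation, log Q = n(E° − E)/0.0592 = 6·(+0.307 − (+0.297))/0.0592 = 1.014.
Balancing electrons gives 3 Fe²⁺(aq) + 2 Cr(s) → 3 Fe(s) + 2 Cr³⁺(aq); thus Q = [Cr³⁺(aq)]^2 / [Fe²⁺(aq)]^3.
Substituting the known concentrations and solving, log [Cr³⁺(aq)] = −1.326 and [Cr³⁺(aq)] = 0.047 M.

0.047 M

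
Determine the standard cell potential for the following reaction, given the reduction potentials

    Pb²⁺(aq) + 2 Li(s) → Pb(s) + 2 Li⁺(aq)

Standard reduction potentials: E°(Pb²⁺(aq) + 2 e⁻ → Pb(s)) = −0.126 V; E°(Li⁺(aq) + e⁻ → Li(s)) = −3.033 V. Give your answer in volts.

Pb²⁺(aq) gains electrons, so the Pb²⁺/Pb couple is the cathode; the Li⁺/Li couple is the anode.
E°cell = E°(cathode) − E°(anode) = −0.126 − (−3.033) = +2.907 V.
The positive value indicates the reaction is spontaneous as written.

+2.907 V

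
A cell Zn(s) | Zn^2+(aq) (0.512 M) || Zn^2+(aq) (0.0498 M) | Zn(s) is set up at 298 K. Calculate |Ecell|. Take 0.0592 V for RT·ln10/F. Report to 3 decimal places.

For a concentration cell E°cell = 0, since both electrodes use the same couple.
The compartment with the higher Zn^2+(aq) concentration (0.512 M) acts as the cathode; ions are reduced there and produced at the dilute (0.0498 M) anode.
With n = 2, Ecell = −(0.0592/2)·log([dilute]/[conc]) = −(0.0592/2)·log(0.0498/0.512) = +0.030 V.

0.030 V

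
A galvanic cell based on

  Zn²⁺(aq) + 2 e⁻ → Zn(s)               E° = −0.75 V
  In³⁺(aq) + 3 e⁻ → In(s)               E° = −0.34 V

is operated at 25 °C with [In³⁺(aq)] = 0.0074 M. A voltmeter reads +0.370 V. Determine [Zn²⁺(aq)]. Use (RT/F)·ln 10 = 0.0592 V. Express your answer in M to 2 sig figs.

In³⁺/In is the cathode (higher E°); E°cell = −0.34 − (−0.75) = +0.41 V with n = 6.
Rearranging E = E° − (0.0592/n)·log Q gives log Q = 6(+0.41 − (+0.370))/0.0592 = 4.054.
The balanced reaction is 2 In³⁺(aq) + 3 Zn(s) → 2 In(s) + 3 Zn²⁺(aq), so Q = [Zn²⁺(aq)]^3 / [In³⁺(aq)]^2.
Solving for the unknown gives log [Zn²⁺(aq)] = −0.069, so [Zn²⁺(aq)] ≈ 0.85 M.

0.85 M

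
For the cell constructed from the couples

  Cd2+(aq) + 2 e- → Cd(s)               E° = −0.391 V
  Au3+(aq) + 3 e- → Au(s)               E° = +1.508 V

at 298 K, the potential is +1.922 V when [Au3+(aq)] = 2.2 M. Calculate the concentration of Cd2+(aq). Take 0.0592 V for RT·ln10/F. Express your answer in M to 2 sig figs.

0.28 M

The Au³⁺/Au couple has the larger reduction potential, so it is the cathode: E°cell = +1.508 − (−0.391) = +1.899 V and n = 6.
Since E = E° − (0.0592/n)·log Q, log Q = n(E° − E)/0.0592 = −2.331.
Balancing electrons gives 2 Au3+(aq) + 3 Cd(s) → 2 Au(s) + 3 Cd2+(aq); thus Q = [Cd2+(aq)]^3 / [Au3+(aq)]^2.
Solving for the unknown gives log [Cd2+(aq)] = −0.549, so [Cd2+(aq)] ≈ 0.28 M.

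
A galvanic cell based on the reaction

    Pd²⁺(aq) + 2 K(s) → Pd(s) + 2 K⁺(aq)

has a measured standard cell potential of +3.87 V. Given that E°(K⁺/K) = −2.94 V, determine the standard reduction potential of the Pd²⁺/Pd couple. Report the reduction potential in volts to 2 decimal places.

In the reaction as written the Pd²⁺/Pd couple is reduced (cathode) and K⁺/K is oxidized (anode), so E°cell = E°(Pd²⁺/Pd) − E°(K⁺/K).
E°(Pd²⁺/Pd) = E°cell + E°(anode) = +3.87 + (−2.94) = +0.93 V.

+0.93 V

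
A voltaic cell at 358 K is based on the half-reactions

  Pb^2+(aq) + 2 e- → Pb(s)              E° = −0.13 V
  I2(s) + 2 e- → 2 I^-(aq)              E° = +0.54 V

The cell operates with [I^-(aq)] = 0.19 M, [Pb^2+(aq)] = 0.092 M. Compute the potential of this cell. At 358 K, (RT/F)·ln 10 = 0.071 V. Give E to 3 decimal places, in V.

The I₂/I⁻ couple has the more positive E°, so it is the cathode; Pb²⁺/Pb is the anode.
E°cell = +0.54 − (−0.13) = +0.67 V, with n = 2 electrons transferred.
For the overall reaction I2(s) + Pb(s) → 2 I^-(aq) + Pb^2+(aq), Q = [I^-(aq)]^2·[Pb^2+(aq)] = 0.00332, giving log Q = −2.479.
Applying E = E° − (RT ln10/nF)·log Q gives +0.67 − (0.071/2)(−2.479) = +0.758 V.

+0.758 V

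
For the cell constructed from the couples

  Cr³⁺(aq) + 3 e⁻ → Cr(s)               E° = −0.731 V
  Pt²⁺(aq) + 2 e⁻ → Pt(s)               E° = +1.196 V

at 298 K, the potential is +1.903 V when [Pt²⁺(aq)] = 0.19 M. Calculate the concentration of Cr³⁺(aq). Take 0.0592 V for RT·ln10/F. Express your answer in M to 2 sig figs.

The Pt²⁺/Pt couple has the larger reduction potential, so it is the cathode: E°cell = +1.196 − (−0.731) = +1.927 V and n = 6.
Since E = E° − (0.0592/n)·log Q, log Q = n(E° − E)/0.0592 = 2.432.
For 3 Pt²⁺(aq) + 2 Cr(s) → 3 Pt(s) + 2 Cr³⁺(aq), the reaction quotient is Q = [Cr³⁺(aq)]^2 / [Pt²⁺(aq)]^3.
Substituting the known concentrations and solving, log [Cr³⁺(aq)] = 0.134 and [Cr³⁺(aq)] = 1.4 M.

1.4 M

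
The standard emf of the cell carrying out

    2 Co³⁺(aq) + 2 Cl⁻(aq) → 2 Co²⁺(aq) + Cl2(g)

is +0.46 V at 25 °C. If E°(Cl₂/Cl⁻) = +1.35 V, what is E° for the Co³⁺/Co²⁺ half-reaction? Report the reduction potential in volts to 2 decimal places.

+1.81 V

In the reaction as written the Co³⁺/Co²⁺ couple is reduced (cathode) and Cl₂/Cl⁻ is oxidized (anode), so E°cell = E°(Co³⁺/Co²⁺) − E°(Cl₂/Cl⁻).
E°(Co³⁺/Co²⁺) = E°cell + E°(anode) = +0.46 + (+1.35) = +1.81 V.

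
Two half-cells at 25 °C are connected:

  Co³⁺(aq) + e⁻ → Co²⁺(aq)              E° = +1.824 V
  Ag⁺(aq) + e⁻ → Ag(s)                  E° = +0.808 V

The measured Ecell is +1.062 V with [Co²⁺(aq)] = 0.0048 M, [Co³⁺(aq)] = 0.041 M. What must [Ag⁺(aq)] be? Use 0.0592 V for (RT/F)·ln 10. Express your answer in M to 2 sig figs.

Co³⁺/Co²⁺ is the cathode (higher E°); E°cell = +1.824 − (+0.808) = +1.016 V with n = 1.
From the Nernst equation, log Q = n(E° − E)/0.0592 = 1·(+1.016 − (+1.062))/0.0592 = −0.777.
The balanced reaction is Co³⁺(aq) + Ag(s) → Co²⁺(aq) + Ag⁺(aq), so Q = ([Co²⁺(aq)]·[Ag⁺(aq)]) / [Co³⁺(aq)].
Solving for the unknown gives log [Ag⁺(aq)] = 0.155, so [Ag⁺(aq)] ≈ 1.4 M.

1.4 M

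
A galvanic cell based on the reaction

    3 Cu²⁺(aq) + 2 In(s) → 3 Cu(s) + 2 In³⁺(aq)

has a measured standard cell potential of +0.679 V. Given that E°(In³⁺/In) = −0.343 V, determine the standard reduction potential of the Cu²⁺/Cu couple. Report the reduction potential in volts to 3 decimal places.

+0.336 V

In the reaction as written the Cu²⁺/Cu couple is reduced (cathode) and In³⁺/In is oxidized (anode), so E°cell = E°(Cu²⁺/Cu) − E°(In³⁺/In).
E°(Cu²⁺/Cu) = E°cell + E°(anode) = +0.679 + (−0.343) = +0.336 V.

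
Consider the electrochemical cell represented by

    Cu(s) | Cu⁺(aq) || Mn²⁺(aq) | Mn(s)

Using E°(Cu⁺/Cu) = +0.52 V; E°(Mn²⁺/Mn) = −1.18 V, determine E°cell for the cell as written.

−1.70 V

By convention the left-hand electrode in cell notation is the anode (oxidation) and the right-hand electrode is the cathode (reduction).
E°cell = E°(right) − E°(left) = −1.18 − (+0.52) = −1.70 V.
The negative sign shows that, as written, the cell would require an external voltage to drive the reaction.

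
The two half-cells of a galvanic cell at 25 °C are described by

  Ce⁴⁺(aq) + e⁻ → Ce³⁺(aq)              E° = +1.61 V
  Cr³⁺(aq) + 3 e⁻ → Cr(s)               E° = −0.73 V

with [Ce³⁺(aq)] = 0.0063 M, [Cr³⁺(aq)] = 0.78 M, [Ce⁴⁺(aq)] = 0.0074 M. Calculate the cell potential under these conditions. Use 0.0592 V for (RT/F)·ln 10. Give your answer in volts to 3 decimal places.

Since E°(Ce⁴⁺/Ce³⁺) > E°(Cr³⁺/Cr), Ce⁴⁺/Ce³⁺ serves as the cathode.
E°cell = +1.61 − (−0.73) = +2.34 V, with n = 3 electrons transferred.
For the overall reaction 3 Ce⁴⁺(aq) + Cr(s) → 3 Ce³⁺(aq) + Cr³⁺(aq), Q = ([Ce³⁺(aq)]^3·[Cr³⁺(aq)]) / [Ce⁴⁺(aq)]^3 = 0.481, giving log Q = −0.318.
Applying E = E° − (RT ln10/nF)·log Q gives +2.34 − (0.0592/3)(−0.318) = +2.346 V.

+2.346 V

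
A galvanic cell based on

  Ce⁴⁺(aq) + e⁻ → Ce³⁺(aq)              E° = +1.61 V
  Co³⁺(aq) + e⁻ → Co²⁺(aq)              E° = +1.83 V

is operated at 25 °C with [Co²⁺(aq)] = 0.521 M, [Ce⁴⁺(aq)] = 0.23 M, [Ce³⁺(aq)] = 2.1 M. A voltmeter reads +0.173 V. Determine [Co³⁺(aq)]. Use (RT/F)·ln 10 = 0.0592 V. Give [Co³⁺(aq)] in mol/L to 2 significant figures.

Co³⁺/Co²⁺ is the cathode (higher E°); E°cell = +1.83 − (+1.61) = +0.22 V with n = 1.
From the Nernst equation, log Q = n(E° − E)/0.0592 = 1·(+0.22 − (+0.173))/0.0592 = 0.794.
For Co³⁺(aq) + Ce³⁺(aq) → Co²⁺(aq) + Ce⁴⁺(aq), the reaction quotient is Q = ([Co²⁺(aq)]·[Ce⁴⁺(aq)]) / ([Co³⁺(aq)]·[Ce³⁺(aq)]).
Solving for the unknown gives log [Co³⁺(aq)] = −2.038, so [Co³⁺(aq)] ≈ 0.0092 M.

0.0092 M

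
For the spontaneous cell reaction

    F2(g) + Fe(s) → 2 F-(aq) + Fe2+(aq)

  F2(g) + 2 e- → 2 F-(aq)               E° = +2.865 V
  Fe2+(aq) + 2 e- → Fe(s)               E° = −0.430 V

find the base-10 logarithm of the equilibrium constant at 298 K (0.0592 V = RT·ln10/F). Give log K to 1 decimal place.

The F₂/F⁻ couple is reduced (cathode); E°cell = +2.865 − (−0.430) = +3.295 V with n = 2.
At equilibrium E = 0, so log K = nE°cell / 0.0592 = (2)(+3.295) / 0.0592 = 111.3.

log K = 111.3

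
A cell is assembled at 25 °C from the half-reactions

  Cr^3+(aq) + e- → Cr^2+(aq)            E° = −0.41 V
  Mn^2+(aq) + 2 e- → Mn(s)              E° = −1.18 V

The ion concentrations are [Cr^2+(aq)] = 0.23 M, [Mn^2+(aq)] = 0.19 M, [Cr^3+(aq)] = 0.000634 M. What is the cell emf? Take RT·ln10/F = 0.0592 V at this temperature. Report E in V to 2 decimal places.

Cr³⁺/Cr²⁺ is reduced (cathode, E° = −0.41 V) and Mn²⁺/Mn is oxidized (anode).
The standard potential is −0.41 − (−1.18) = +0.77 V and the balanced reaction transfers n = 2 electrons.
Balancing gives 2 Cr^3+(aq) + Mn(s) → 2 Cr^2+(aq) + Mn^2+(aq); hence Q = ([Cr^2+(aq)]^2·[Mn^2+(aq)]) / [Cr^3+(aq)]^2 = 2.5×10^4 (log Q = 4.398).
Applying E = E° − (RT ln10/nF)·log Q gives +0.77 − (0.0592/2)(4.398) = +0.64 V.

+0.64 V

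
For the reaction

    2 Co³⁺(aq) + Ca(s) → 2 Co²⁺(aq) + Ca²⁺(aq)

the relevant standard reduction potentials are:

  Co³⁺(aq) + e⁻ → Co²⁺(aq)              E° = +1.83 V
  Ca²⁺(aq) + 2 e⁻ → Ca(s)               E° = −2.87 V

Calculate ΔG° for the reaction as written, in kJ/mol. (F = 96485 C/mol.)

In the reaction as written Co³⁺(aq) is reduced, so the Co³⁺/Co²⁺ couple is the cathode and Ca²⁺/Ca is the anode.
E°cell = +1.83 − (−2.87) = +4.70 V; balancing electrons gives n = 2.
ΔG° = −nFE°cell = −(2)(96485)(+4.70) J/mol = −907 kJ/mol.

−907 kJ/mol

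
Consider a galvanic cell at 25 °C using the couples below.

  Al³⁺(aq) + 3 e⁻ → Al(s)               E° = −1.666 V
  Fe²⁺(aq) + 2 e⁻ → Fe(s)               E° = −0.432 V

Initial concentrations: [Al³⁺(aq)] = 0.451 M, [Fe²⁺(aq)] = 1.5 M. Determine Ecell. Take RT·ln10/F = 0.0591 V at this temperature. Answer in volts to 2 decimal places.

+1.25 V

Fe²⁺/Fe is reduced (cathode, E° = −0.432 V) and Al³⁺/Al is oxidized (anode).
The standard potential is −0.432 − (−1.666) = +1.234 V and the balanced reaction transfers n = 6 electrons.
Balancing gives 3 Fe²⁺(aq) + 2 Al(s) → 3 Fe(s) + 2 Al³⁺(aq); hence Q = [Al³⁺(aq)]^2 / [Fe²⁺(aq)]^3 = 0.0603 (log Q = −1.220).
E = E° − (0.0591/n)·log Q = +1.234 − (0.0591/6)(−1.220) = +1.25 V.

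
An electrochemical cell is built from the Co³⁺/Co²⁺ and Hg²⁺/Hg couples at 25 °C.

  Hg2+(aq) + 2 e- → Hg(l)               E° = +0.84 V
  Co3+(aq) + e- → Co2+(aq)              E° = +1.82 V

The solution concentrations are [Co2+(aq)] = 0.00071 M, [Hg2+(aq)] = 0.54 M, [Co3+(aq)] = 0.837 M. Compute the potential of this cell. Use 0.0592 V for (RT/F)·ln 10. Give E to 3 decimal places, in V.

+1.170 V

Since E°(Co³⁺/Co²⁺) > E°(Hg²⁺/Hg), Co³⁺/Co²⁺ serves as the cathode.
E°cell = +1.82 − (+0.84) = +0.98 V, with n = 2 electrons transferred.
Balancing gives 2 Co3+(aq) + Hg(l) → 2 Co2+(aq) + Hg2+(aq); hence Q = ([Co2+(aq)]^2·[Hg2+(aq)]) / [Co3+(aq)]^2 = 3.89×10^−7 (log Q = −6.411).
E = E° − (0.0592/n)·log Q = +0.98 − (0.0592/2)(−6.411) = +1.170 V.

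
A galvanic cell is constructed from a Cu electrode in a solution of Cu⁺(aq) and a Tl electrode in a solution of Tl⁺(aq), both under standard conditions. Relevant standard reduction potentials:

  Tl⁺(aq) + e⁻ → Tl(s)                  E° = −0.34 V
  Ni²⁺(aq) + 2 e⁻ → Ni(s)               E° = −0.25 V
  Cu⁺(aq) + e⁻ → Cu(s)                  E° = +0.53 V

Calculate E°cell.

The Cu⁺/Cu couple has the higher E°, so Cu ion is reduced (cathode) and Tl is oxidized (anode).
E°cell = E°(cathode) − E°(anode) = +0.53 − (−0.34) = +0.87 V.

+0.87 V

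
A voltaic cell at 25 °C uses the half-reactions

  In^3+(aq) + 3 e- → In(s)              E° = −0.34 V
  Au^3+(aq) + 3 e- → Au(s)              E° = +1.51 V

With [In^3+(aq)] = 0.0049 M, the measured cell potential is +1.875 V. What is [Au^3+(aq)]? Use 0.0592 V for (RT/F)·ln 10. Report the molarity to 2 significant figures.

0.091 M

The Au³⁺/Au couple has the larger reduction potential, so it is the cathode: E°cell = +1.51 − (−0.34) = +1.85 V and n = 3.
Since E = E° − (0.0592/n)·log Q, log Q = n(E° − E)/0.0592 = −1.267.
Balancing electrons gives Au^3+(aq) + In(s) → Au(s) + In^3+(aq); thus Q = [In^3+(aq)] / [Au^3+(aq)].
Substituting the known concentrations and solving, log [Au^3+(aq)] = −1.043 and [Au^3+(aq)] = 0.091 M.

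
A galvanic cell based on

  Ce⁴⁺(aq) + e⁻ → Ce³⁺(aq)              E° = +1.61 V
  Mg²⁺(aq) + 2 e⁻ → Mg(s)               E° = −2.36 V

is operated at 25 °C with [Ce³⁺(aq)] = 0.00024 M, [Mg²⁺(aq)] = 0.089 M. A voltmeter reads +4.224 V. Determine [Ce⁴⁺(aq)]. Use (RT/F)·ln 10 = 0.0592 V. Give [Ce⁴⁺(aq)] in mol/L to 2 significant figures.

1.4 M

Ce⁴⁺/Ce³⁺ is the cathode (higher E°); E°cell = +1.61 − (−2.36) = +3.97 V with n = 2.
Since E = E° − (0.0592/n)·log Q, log Q = n(E° − E)/0.0592 = −8.581.
The balanced reaction is 2 Ce⁴⁺(aq) + Mg(s) → 2 Ce³⁺(aq) + Mg²⁺(aq), so Q = ([Ce³⁺(aq)]^2·[Mg²⁺(aq)]) / [Ce⁴⁺(aq)]^2.
Substituting the known concentrations and solving, log [Ce⁴⁺(aq)] = 0.145 and [Ce⁴⁺(aq)] = 1.4 M.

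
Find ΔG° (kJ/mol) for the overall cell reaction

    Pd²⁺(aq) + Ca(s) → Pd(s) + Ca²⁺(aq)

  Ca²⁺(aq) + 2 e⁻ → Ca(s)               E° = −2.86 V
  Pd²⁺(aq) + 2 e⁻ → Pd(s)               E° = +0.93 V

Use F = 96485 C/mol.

In the reaction as written Pd²⁺(aq) is reduced, so the Pd²⁺/Pd couple is the cathode and Ca²⁺/Ca is the anode.
E°cell = +0.93 − (−2.86) = +3.79 V; balancing electrons gives n = 2.
ΔG° = −nFE°cell = −(2)(96485)(+3.79) J/mol = −731 kJ/mol.

−731 kJ/mol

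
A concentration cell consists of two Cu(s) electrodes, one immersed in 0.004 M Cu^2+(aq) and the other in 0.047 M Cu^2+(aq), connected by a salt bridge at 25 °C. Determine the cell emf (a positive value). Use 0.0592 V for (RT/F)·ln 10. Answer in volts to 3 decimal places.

For a concentration cell E°cell = 0, since both electrodes use the same couple.
The compartment with the higher Cu^2+(aq) concentration (0.047 M) acts as the cathode; ions are reduced there and produced at the dilute (0.004 M) anode.
With n = 2, Ecell = −(0.0592/2)·log([dilute]/[conc]) = −(0.0592/2)·log(0.004/0.047) = +0.032 V.

0.032 V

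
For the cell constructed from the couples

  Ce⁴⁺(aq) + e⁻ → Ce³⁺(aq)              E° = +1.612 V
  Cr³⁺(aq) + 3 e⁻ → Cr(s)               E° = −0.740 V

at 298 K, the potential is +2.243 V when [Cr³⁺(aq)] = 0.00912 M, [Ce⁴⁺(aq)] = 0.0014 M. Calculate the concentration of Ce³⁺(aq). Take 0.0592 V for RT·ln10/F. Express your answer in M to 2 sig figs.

Ce⁴⁺/Ce³⁺ is the cathode (higher E°); E°cell = +1.612 − (−0.740) = +2.352 V with n = 3.
From the Nernst equation, log Q = n(E° − E)/0.0592 = 3·(+2.352 − (+2.243))/0.0592 = 5.524.
For 3 Ce⁴⁺(aq) + Cr(s) → 3 Ce³⁺(aq) + Cr³⁺(aq), the reaction quotient is Q = ([Ce³⁺(aq)]^3·[Cr³⁺(aq)]) / [Ce⁴⁺(aq)]^3.
Substituting the known concentrations and solving, log [Ce³⁺(aq)] = −0.333 and [Ce³⁺(aq)] = 0.46 M.

0.46 M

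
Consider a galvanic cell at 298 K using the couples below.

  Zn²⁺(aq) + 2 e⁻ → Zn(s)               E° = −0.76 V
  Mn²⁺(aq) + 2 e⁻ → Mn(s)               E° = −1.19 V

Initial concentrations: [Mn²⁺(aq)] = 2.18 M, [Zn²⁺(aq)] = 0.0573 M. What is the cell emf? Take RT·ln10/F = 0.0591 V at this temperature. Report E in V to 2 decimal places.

Since E°(Zn²⁺/Zn) > E°(Mn²⁺/Mn), Zn²⁺/Zn serves as the cathode.
E°cell = −0.76 − (−1.19) = +0.43 V, with n = 2 electrons transferred.
Balancing gives Zn²⁺(aq) + Mn(s) → Zn(s) + Mn²⁺(aq); hence Q = [Mn²⁺(aq)] / [Zn²⁺(aq)] = 38 (log Q = 1.580).
E = E° − (0.0591/n)·log Q = +0.43 − (0.0591/2)(1.580) = +0.38 V.

+0.38 V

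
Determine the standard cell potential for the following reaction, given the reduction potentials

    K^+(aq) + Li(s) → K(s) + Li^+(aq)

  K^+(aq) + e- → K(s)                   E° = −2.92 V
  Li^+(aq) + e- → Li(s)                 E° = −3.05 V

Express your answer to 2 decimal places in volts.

In the reaction as written, K^+(aq) is reduced (cathode) and Li^+(aq) is produced by oxidation at the anode.
E°cell = E°(cathode) − E°(anode) = −2.92 − (−3.05) = +0.13 V.

+0.13 V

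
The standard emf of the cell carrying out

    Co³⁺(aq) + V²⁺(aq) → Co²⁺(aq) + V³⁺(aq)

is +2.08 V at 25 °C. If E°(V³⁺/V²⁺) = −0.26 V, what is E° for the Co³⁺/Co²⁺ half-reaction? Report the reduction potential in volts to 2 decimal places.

+1.82 V

In the reaction as written the Co³⁺/Co²⁺ couple is reduced (cathode) and V³⁺/V²⁺ is oxidized (anode), so E°cell = E°(Co³⁺/Co²⁺) − E°(V³⁺/V²⁺).
E°(Co³⁺/Co²⁺) = E°cell + E°(anode) = +2.08 + (−0.26) = +1.82 V.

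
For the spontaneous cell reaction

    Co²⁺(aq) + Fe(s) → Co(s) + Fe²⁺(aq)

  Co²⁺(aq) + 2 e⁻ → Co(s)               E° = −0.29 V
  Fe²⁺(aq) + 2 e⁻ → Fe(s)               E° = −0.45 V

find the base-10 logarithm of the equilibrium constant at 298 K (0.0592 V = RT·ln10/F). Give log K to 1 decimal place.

The Co²⁺/Co couple is reduced (cathode); E°cell = −0.29 − (−0.45) = +0.16 V with n = 2.
At equilibrium E = 0, so log K = nE°cell / 0.0592 = (2)(+0.16) / 0.0592 = 5.4.

log K = 5.4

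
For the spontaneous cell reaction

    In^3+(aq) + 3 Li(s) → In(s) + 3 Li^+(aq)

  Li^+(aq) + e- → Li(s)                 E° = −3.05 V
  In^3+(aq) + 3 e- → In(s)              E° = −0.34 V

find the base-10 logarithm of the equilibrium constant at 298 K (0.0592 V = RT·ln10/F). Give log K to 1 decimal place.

The In³⁺/In couple is reduced (cathode); E°cell = −0.34 − (−3.05) = +2.71 V with n = 3.
At equilibrium E = 0, so log K = nE°cell / 0.0592 = (3)(+2.71) / 0.0592 = 137.3.

log K = 137.3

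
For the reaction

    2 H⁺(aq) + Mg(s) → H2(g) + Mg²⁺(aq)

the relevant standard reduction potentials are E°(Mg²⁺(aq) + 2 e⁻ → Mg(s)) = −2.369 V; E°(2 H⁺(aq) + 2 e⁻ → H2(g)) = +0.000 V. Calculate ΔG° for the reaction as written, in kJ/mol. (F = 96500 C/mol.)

In the reaction as written H⁺(aq) is reduced, so the 2H⁺/H₂ couple is the cathode and Mg²⁺/Mg is the anode.
E°cell = +0.000 − (−2.369) = +2.369 V; balancing electrons gives n = 2.
ΔG° = −nFE°cell = −(2)(96500)(+2.369) J/mol = −457 kJ/mol.

−457 kJ/mol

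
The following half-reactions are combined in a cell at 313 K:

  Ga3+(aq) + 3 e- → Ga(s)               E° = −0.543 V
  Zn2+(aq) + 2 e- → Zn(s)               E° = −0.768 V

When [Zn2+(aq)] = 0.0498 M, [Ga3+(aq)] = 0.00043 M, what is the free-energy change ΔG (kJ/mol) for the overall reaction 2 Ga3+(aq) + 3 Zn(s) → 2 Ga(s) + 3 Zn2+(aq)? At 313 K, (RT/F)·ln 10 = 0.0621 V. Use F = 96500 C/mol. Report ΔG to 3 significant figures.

−113 kJ/mol

E°cell = −0.543 − (−0.768) = +0.225 V; the balanced reaction transfers n = 6 electrons.
The reaction quotient is [Zn2+(aq)]^3 / [Ga3+(aq)]^2 = 668; by Nernst, E = +0.225 − (0.0621/6)(2.825) = +0.1958 V.
Finally ΔG = −nFE = −(6)(96500 C/mol)(+0.1958 V) = −113 kJ/mol.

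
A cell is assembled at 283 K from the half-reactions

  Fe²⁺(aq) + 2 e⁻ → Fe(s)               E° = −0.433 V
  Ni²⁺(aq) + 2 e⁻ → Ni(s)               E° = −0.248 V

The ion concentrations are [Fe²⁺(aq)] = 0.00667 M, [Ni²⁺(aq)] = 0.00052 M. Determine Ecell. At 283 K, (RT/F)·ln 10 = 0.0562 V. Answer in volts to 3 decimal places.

+0.154 V

Ni²⁺/Ni is reduced (cathode, E° = −0.248 V) and Fe²⁺/Fe is oxidized (anode).
The standard potential is −0.248 − (−0.433) = +0.185 V and the balanced reaction transfers n = 2 electrons.
For the overall reaction Ni²⁺(aq) + Fe(s) → Ni(s) + Fe²⁺(aq), Q = [Fe²⁺(aq)] / [Ni²⁺(aq)] = 12.8, giving log Q = 1.108.
Applying E = E° − (RT ln10/nF)·log Q gives +0.185 − (0.0562/2)(1.108) = +0.154 V.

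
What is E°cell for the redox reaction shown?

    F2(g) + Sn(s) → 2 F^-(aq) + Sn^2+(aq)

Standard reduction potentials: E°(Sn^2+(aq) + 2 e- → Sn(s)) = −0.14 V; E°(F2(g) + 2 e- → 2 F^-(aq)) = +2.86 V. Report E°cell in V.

In the reaction as written, F2(g) is reduced (cathode) and Sn^2+(aq) is produced by oxidation at the anode.
E°cell = E°(cathode) − E°(anode) = +2.86 − (−0.14) = +3.00 V.

+3.00 V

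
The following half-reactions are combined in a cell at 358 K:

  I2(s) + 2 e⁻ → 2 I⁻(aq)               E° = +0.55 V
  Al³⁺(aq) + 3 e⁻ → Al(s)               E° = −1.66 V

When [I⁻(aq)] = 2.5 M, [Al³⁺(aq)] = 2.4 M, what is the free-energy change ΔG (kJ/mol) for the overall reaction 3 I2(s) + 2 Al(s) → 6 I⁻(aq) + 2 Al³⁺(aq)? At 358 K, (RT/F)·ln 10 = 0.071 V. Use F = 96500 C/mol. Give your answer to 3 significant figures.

−1260 kJ/mol

The standard cell potential is +0.55 − (−1.66) = +2.21 V, with n = 6 electrons in the balanced equation.
Here Q = [I⁻(aq)]^6·[Al³⁺(aq)]^2 = 1.41×10^3 (log Q = 3.148), giving E = +2.21 − (0.071/6)·(3.148) = +2.1727 V.
Then ΔG = −nFE = −6 × 96500 × +2.1727 J/mol = −1260 kJ/mol.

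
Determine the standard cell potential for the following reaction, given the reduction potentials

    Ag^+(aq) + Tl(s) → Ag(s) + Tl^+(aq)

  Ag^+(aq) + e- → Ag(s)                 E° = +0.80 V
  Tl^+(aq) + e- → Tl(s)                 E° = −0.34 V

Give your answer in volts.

In the reaction as written, Ag^+(aq) is reduced (cathode) and Tl^+(aq) is produced by oxidation at the anode.
E°cell = E°(cathode) − E°(anode) = +0.80 − (−0.34) = +1.14 V.
The positive value indicates the reaction is spontaneous as written.

+1.14 V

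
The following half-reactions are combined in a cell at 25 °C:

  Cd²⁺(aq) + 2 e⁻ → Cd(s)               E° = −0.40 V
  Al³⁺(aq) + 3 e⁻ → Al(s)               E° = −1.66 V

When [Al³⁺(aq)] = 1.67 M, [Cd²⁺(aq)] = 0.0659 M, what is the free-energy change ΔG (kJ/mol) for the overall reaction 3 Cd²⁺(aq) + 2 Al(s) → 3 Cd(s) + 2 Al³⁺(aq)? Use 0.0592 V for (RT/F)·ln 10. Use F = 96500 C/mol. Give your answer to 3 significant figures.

−707 kJ/mol

E°cell = −0.40 − (−1.66) = +1.26 V; the balanced reaction transfers n = 6 electrons.
Q = [Al³⁺(aq)]^2 / [Cd²⁺(aq)]^3 = 9.74×10^3, so log Q = 3.989 and E = +1.26 − (0.0592/6)(3.989) = +1.2206 V.
ΔG = −nFE = −(6)(96500)(+1.2206) J/mol = −707 kJ/mol.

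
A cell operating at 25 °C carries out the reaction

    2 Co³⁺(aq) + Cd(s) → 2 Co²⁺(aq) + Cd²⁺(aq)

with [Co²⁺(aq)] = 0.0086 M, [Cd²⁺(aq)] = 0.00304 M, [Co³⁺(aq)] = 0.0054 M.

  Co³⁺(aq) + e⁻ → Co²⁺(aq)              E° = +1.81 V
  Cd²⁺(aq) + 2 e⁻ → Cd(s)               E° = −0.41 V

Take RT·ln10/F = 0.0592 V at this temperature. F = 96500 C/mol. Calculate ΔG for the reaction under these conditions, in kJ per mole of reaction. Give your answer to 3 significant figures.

E°cell = +1.81 − (−0.41) = +2.22 V; the balanced reaction transfers n = 2 electrons.
The reaction quotient is ([Co²⁺(aq)]^2·[Cd²⁺(aq)]) / [Co³⁺(aq)]^2 = 0.00771; by Nernst, E = +2.22 − (0.0592/2)(−2.113) = +2.2825 V.
Finally ΔG = −nFE = −(2)(96500 C/mol)(+2.2825 V) = −441 kJ/mol.

−441 kJ/mol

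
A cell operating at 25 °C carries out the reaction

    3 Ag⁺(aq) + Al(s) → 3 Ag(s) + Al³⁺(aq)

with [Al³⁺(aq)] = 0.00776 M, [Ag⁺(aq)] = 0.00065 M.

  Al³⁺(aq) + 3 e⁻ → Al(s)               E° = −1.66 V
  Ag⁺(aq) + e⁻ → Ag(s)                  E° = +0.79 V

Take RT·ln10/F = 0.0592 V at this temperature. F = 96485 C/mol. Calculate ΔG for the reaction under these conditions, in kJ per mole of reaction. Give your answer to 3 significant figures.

−667 kJ/mol

The standard cell potential is +0.79 − (−1.66) = +2.45 V, with n = 3 electrons in the balanced equation.
The reaction quotient is [Al³⁺(aq)] / [Ag⁺(aq)]^3 = 2.83×10^7; by Nernst, E = +2.45 − (0.0592/3)(7.451) = +2.3030 V.
Finally ΔG = −nFE = −(3)(96485 C/mol)(+2.3030 V) = −667 kJ/mol.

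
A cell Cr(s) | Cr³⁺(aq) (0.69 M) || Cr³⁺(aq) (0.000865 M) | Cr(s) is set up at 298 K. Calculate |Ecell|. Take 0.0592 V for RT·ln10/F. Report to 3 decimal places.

0.057 V

For a concentration cell E°cell = 0, since both electrodes use the same couple.
The compartment with the higher Cr³⁺(aq) concentration (0.69 M) acts as the cathode; ions are reduced there and produced at the dilute (0.000865 M) anode.
With n = 3, Ecell = −(0.0592/3)·log([dilute]/[conc]) = −(0.0592/3)·log(0.000865/0.69) = +0.057 V.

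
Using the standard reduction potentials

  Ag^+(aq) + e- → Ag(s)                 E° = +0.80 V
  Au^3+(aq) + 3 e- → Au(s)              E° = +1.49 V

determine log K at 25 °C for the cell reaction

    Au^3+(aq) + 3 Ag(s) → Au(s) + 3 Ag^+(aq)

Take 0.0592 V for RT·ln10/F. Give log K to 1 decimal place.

log K = 35.0

The Au³⁺/Au couple is reduced (cathode); E°cell = +1.49 − (+0.80) = +0.69 V with n = 3.
At equilibrium E = 0, so log K = nE°cell / 0.0592 = (3)(+0.69) / 0.0592 = 35.0.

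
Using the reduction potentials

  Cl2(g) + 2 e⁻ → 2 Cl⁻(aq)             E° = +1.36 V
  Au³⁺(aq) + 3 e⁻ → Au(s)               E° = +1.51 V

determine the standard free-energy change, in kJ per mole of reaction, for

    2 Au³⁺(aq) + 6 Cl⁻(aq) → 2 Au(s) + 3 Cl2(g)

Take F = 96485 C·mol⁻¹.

−86.8 kJ/mol

In the reaction as written Au³⁺(aq) is reduced, so the Au³⁺/Au couple is the cathode and Cl₂/Cl⁻ is the anode.
E°cell = +1.51 − (+1.36) = +0.15 V; balancing electrons gives n = 6.
ΔG° = −nFE°cell = −(6)(96485)(+0.15) J/mol = −86.8 kJ/mol.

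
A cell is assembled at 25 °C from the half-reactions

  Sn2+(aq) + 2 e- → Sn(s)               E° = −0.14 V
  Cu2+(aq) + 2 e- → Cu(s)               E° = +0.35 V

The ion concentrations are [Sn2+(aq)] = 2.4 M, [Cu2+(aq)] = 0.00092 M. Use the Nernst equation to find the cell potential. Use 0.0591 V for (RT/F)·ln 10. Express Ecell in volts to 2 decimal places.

+0.39 V

The Cu²⁺/Cu couple has the more positive E°, so it is the cathode; Sn²⁺/Sn is the anode.
The standard potential is +0.35 − (−0.14) = +0.49 V and the balanced reaction transfers n = 2 electrons.
For the overall reaction Cu2+(aq) + Sn(s) → Cu(s) + Sn2+(aq), Q = [Sn2+(aq)] / [Cu2+(aq)] = 2.61×10^3, giving log Q = 3.416.
E = E° − (0.0591/n)·log Q = +0.49 − (0.0591/2)(3.416) = +0.39 V.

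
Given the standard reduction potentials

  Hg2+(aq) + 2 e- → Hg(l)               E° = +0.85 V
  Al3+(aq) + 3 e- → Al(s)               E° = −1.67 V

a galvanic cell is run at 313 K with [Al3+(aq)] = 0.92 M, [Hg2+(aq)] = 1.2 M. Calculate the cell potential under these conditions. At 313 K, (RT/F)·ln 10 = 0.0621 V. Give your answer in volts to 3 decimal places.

+2.523 V

The Hg²⁺/Hg couple has the more positive E°, so it is the cathode; Al³⁺/Al is the anode.
E°cell = E°cat − E°an = +0.85 − (−1.67) = +2.52 V; n = 6.
The balanced reaction is 3 Hg2+(aq) + 2 Al(s) → 3 Hg(l) + 2 Al3+(aq), so Q = [Al3+(aq)]^2 / [Hg2+(aq)]^3 = 0.49 and log Q = −0.310.
By the Nernst equation, E = +2.52 − (0.0621/6)·(−0.310) = +2.523 V.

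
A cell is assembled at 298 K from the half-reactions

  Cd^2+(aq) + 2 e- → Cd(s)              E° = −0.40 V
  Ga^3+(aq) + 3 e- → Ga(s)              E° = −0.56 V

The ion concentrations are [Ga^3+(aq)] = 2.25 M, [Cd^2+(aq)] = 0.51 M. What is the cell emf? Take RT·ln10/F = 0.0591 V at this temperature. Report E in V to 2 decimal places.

Since E°(Cd²⁺/Cd) > E°(Ga³⁺/Ga), Cd²⁺/Cd serves as the cathode.
The standard potential is −0.40 − (−0.56) = +0.16 V and the balanced reaction transfers n = 6 electrons.
Balancing gives 3 Cd^2+(aq) + 2 Ga(s) → 3 Cd(s) + 2 Ga^3+(aq); hence Q = [Ga^3+(aq)]^2 / [Cd^2+(aq)]^3 = 38.2 (log Q = 1.582).
By the Nernst equation, E = +0.16 − (0.0591/6)·(1.582) = +0.14 V.

+0.14 V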